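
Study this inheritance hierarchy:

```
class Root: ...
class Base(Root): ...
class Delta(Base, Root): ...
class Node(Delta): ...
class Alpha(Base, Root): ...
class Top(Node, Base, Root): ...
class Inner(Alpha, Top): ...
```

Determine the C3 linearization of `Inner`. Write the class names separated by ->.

L[Inner] = Inner + merge(L[Alpha], L[Top], [Alpha Top])
  take Alpha:  [Alpha Base Root object] + [Top Node Delta Base Root object] + [Alpha Top]
  take Top:  [Base Root object] + [Top Node Delta Base Root object] + [Top]
  take Node:  [Base Root object] + [Node Delta Base Root object]
  take Delta:  [Base Root object] + [Delta Base Root object]
  take Base:  [Base Root object] + [Base Root object]
  take Root:  [Root object] + [Root object]
  take object:  [object] + [object]

Inner -> Alpha -> Top -> Node -> Delta -> Base -> Root -> object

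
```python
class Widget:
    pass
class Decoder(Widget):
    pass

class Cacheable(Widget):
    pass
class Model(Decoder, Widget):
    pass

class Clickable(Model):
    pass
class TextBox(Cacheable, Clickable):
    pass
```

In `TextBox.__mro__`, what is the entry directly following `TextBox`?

Cacheable

L[TextBox] = TextBox + merge(L[Cacheable], L[Clickable], [Cacheable Clickable])
  take Cacheable:  [Cacheable Widget object] + [Clickable Model Decoder Widget object] + [Cacheable Clickable]
  take Clickable:  [Widget object] + [Clickable Model Decoder Widget object] + [Clickable]
  take Model:  [Widget object] + [Model Decoder Widget object]
  take Decoder:  [Widget object] + [Decoder Widget object]
  take Widget:  [Widget object] + [Widget object]
  take object:  [object] + [object]
MRO: TextBox Cacheable Clickable Model Decoder Widget object
TextBox is at position 0; next is Cacheable.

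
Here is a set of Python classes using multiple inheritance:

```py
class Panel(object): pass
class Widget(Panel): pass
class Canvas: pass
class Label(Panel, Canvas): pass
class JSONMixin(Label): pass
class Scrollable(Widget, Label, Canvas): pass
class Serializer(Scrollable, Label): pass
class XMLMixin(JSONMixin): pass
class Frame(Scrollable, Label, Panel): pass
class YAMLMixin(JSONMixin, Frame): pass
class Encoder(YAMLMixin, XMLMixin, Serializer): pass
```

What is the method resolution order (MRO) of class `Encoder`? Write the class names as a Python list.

[Encoder, YAMLMixin, XMLMixin, JSONMixin, Frame, Serializer, Scrollable, Widget, Label, Panel, Canvas, object]

L[Encoder] = Encoder + merge(L[YAMLMixin], L[XMLMixin], L[Serializer], [YAMLMixin XMLMixin Serializer])
  take YAMLMixin:  [YAMLMixin JSONMixin Frame Scrollable Widget Label Panel Canvas object] + [XMLMixin JSONMixin Label Panel Canvas object] + [Serializer Scrollable Widget Label Panel Canvas object] + [YAMLMixin XMLMixin Serializer]
  take XMLMixin:  [JSONMixin Frame Scrollable Widget Label Panel Canvas object] + [XMLMixin JSONMixin Label Panel Canvas object] + [Serializer Scrollable Widget Label Panel Canvas object] + [XMLMixin Serializer]
  take JSONMixin:  [JSONMixin Frame Scrollable Widget Label Panel Canvas object] + [JSONMixin Label Panel Canvas object] + [Serializer Scrollable Widget Label Panel Canvas object] + [Serializer]
  take Frame:  [Frame Scrollable Widget Label Panel Canvas object] + [Label Panel Canvas object] + [Serializer Scrollable Widget Label Panel Canvas object] + [Serializer]
  take Serializer:  [Scrollable Widget Label Panel Canvas object] + [Label Panel Canvas object] + [Serializer Scrollable Widget Label Panel Canvas object] + [Serializer]
  take Scrollable:  [Scrollable Widget Label Panel Canvas object] + [Label Panel Canvas object] + [Scrollable Widget Label Panel Canvas object]
  take Widget:  [Widget Label Panel Canvas object] + [Label Panel Canvas object] + [Widget Label Panel Canvas object]
  take Label:  [Label Panel Canvas object] + [Label Panel Canvas object] + [Label Panel Canvas object]
  take Panel:  [Panel Canvas object] + [Panel Canvas object] + [Panel Canvas object]
  take Canvas:  [Canvas object] + [Canvas object] + [Canvas object]
  take object:  [object] + [object] + [object]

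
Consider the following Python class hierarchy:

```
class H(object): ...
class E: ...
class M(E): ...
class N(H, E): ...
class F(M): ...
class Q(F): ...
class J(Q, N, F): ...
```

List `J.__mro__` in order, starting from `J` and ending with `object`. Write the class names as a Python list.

L[J] = J + merge(L[Q], L[N], L[F], [Q N F])
  take Q:  [Q F M E object] + [N H E object] + [F M E object] + [Q N F]
  take N:  [F M E object] + [N H E object] + [F M E object] + [N F]
  take F:  [F M E object] + [H E object] + [F M E object] + [F]
  take M:  [M E object] + [H E object] + [M E object]
  take H:  [E object] + [H E object] + [E object]
  take E:  [E object] + [E object] + [E object]
  take object:  [object] + [object] + [object]

[J, Q, N, F, M, H, E, object]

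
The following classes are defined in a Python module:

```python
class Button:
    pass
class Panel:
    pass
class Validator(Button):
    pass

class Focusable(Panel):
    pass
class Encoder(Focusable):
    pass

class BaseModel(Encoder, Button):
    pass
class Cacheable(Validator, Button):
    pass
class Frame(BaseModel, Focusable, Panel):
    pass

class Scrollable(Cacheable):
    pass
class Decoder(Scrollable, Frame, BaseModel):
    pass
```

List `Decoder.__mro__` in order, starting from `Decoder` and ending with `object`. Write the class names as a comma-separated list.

Decoder, Scrollable, Cacheable, Validator, Frame, BaseModel, Encoder, Focusable, Panel, Button, object

L[Decoder] = Decoder + merge(L[Scrollable], L[Frame], L[BaseModel], [Scrollable Frame BaseModel])
  take Scrollable:  [Scrollable Cacheable Validator Button object] + [Frame BaseModel Encoder Focusable Panel Button object] + [BaseModel Encoder Focusable Panel Button object] + [Scrollable Frame BaseModel]
  take Cacheable:  [Cacheable Validator Button object] + [Frame BaseModel Encoder Focusable Panel Button object] + [BaseModel Encoder Focusable Panel Button object] + [Frame BaseModel]
  take Validator:  [Validator Button object] + [Frame BaseModel Encoder Focusable Panel Button object] + [BaseModel Encoder Focusable Panel Button object] + [Frame BaseModel]
  take Frame:  [Button object] + [Frame BaseModel Encoder Focusable Panel Button object] + [BaseModel Encoder Focusable Panel Button object] + [Frame BaseModel]
  take BaseModel:  [Button object] + [BaseModel Encoder Focusable Panel Button object] + [BaseModel Encoder Focusable Panel Button object] + [BaseModel]
  take Encoder:  [Button object] + [Encoder Focusable Panel Button object] + [Encoder Focusable Panel Button object]
  take Focusable:  [Button object] + [Focusable Panel Button object] + [Focusable Panel Button object]
  take Panel:  [Button object] + [Panel Button object] + [Panel Button object]
  take Button:  [Button object] + [Button object] + [Button object]
  take object:  [object] + [object] + [object]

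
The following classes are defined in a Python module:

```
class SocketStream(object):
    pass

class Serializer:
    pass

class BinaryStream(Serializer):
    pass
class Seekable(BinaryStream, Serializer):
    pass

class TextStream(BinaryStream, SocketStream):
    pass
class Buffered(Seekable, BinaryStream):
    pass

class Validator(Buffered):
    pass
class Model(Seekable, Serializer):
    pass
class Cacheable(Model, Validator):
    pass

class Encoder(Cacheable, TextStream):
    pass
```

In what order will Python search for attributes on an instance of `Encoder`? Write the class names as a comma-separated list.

L[Encoder] = Encoder + merge(L[Cacheable], L[TextStream], [Cacheable TextStream])
  take Cacheable:  [Cacheable Model Validator Buffered Seekable BinaryStream Serializer object] + [TextStream BinaryStream Serializer SocketStream object] + [Cacheable TextStream]
  take Model:  [Model Validator Buffered Seekable BinaryStream Serializer object] + [TextStream BinaryStream Serializer SocketStream object] + [TextStream]
  take Validator:  [Validator Buffered Seekable BinaryStream Serializer object] + [TextStream BinaryStream Serializer SocketStream object] + [TextStream]
  take Buffered:  [Buffered Seekable BinaryStream Serializer object] + [TextStream BinaryStream Serializer SocketStream object] + [TextStream]
  take Seekable:  [Seekable BinaryStream Serializer object] + [TextStream BinaryStream Serializer SocketStream object] + [TextStream]
  take TextStream:  [BinaryStream Serializer object] + [TextStream BinaryStream Serializer SocketStream object] + [TextStream]
  take BinaryStream:  [BinaryStream Serializer object] + [BinaryStream Serializer SocketStream object]
  take Serializer:  [Serializer object] + [Serializer SocketStream object]
  take SocketStream:  [object] + [SocketStream object]
  take object:  [object] + [object]

Encoder, Cacheable, Model, Validator, Buffered, Seekable, TextStream, BinaryStream, Serializer, SocketStream, object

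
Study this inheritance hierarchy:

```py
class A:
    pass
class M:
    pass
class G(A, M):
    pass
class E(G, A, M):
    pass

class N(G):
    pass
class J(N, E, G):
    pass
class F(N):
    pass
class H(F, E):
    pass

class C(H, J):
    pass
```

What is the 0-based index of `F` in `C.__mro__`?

L[C] = C + merge(L[H], L[J], [H J])
  take H:  [H F N E G A M object] + [J N E G A M object] + [H J]
  take F:  [F N E G A M object] + [J N E G A M object] + [J]
  take J:  [N E G A M object] + [J N E G A M object] + [J]
  take N:  [N E G A M object] + [N E G A M object]
  take E:  [E G A M object] + [E G A M object]
  take G:  [G A M object] + [G A M object]
  take A:  [A M object] + [A M object]
  take M:  [M object] + [M object]
  take object:  [object] + [object]
MRO: C H F J N E G A M object
F sits at index 2.

2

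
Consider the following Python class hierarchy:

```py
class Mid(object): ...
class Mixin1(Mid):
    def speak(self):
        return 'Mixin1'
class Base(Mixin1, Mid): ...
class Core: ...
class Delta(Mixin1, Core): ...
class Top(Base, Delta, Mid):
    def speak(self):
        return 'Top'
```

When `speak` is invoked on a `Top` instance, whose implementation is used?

L[Top] = Top + merge(L[Base], L[Delta], L[Mid], [Base Delta Mid])
  take Base:  [Base Mixin1 Mid object] + [Delta Mixin1 Mid Core object] + [Mid object] + [Base Delta Mid]
  take Delta:  [Mixin1 Mid object] + [Delta Mixin1 Mid Core object] + [Mid object] + [Delta Mid]
  take Mixin1:  [Mixin1 Mid object] + [Mixin1 Mid Core object] + [Mid object] + [Mid]
  take Mid:  [Mid object] + [Mid Core object] + [Mid object] + [Mid]
  take Core:  [object] + [Core object] + [object]
  take object:  [object] + [object] + [object]
MRO: Top Base Delta Mixin1 Mid Core object
speak is defined in: Mixin1, Top. First along the MRO is Top.

Top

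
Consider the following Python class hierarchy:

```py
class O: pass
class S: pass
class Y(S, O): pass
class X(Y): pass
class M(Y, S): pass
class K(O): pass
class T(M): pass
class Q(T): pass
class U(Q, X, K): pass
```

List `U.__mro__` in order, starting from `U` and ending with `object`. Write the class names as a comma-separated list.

U, Q, T, M, X, Y, S, K, O, object

L[U] = U + merge(L[Q], L[X], L[K], [Q X K])
  take Q:  [Q T M Y S O object] + [X Y S O object] + [K O object] + [Q X K]
  take T:  [T M Y S O object] + [X Y S O object] + [K O object] + [X K]
  take M:  [M Y S O object] + [X Y S O object] + [K O object] + [X K]
  take X:  [Y S O object] + [X Y S O object] + [K O object] + [X K]
  take Y:  [Y S O object] + [Y S O object] + [K O object] + [K]
  take S:  [S O object] + [S O object] + [K O object] + [K]
  take K:  [O object] + [O object] + [K O object] + [K]
  take O:  [O object] + [O object] + [O object]
  take object:  [object] + [object] + [object]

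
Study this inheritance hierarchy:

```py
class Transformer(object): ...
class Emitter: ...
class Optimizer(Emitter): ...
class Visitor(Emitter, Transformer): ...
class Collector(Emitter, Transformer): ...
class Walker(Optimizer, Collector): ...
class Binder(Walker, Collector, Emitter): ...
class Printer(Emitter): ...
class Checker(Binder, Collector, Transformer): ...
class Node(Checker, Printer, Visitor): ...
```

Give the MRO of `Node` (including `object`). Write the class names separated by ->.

Node -> Checker -> Binder -> Walker -> Optimizer -> Collector -> Printer -> Visitor -> Emitter -> Transformer -> object

L[Node] = Node + merge(L[Checker], L[Printer], L[Visitor], [Checker Printer Visitor])
  take Checker:  [Checker Binder Walker Optimizer Collector Emitter Transformer object] + [Printer Emitter object] + [Visitor Emitter Transformer object] + [Checker Printer Visitor]
  take Binder:  [Binder Walker Optimizer Collector Emitter Transformer object] + [Printer Emitter object] + [Visitor Emitter Transformer object] + [Printer Visitor]
  take Walker:  [Walker Optimizer Collector Emitter Transformer object] + [Printer Emitter object] + [Visitor Emitter Transformer object] + [Printer Visitor]
  take Optimizer:  [Optimizer Collector Emitter Transformer object] + [Printer Emitter object] + [Visitor Emitter Transformer object] + [Printer Visitor]
  take Collector:  [Collector Emitter Transformer object] + [Printer Emitter object] + [Visitor Emitter Transformer object] + [Printer Visitor]
  take Printer:  [Emitter Transformer object] + [Printer Emitter object] + [Visitor Emitter Transformer object] + [Printer Visitor]
  take Visitor:  [Emitter Transformer object] + [Emitter object] + [Visitor Emitter Transformer object] + [Visitor]
  take Emitter:  [Emitter Transformer object] + [Emitter object] + [Emitter Transformer object]
  take Transformer:  [Transformer object] + [object] + [Transformer object]
  take object:  [object] + [object] + [object]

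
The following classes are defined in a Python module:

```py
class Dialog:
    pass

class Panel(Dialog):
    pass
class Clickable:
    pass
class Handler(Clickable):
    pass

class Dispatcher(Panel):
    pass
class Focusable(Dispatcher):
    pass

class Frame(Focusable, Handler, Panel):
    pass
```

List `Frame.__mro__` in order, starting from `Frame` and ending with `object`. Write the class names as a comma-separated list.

L[Frame] = Frame + merge(L[Focusable], L[Handler], L[Panel], [Focusable Handler Panel])
  take Focusable:  [Focusable Dispatcher Panel Dialog object] + [Handler Clickable object] + [Panel Dialog object] + [Focusable Handler Panel]
  take Dispatcher:  [Dispatcher Panel Dialog object] + [Handler Clickable object] + [Panel Dialog object] + [Handler Panel]
  take Handler:  [Panel Dialog object] + [Handler Clickable object] + [Panel Dialog object] + [Handler Panel]
  take Panel:  [Panel Dialog object] + [Clickable object] + [Panel Dialog object] + [Panel]
  take Dialog:  [Dialog object] + [Clickable object] + [Dialog object]
  take Clickable:  [object] + [Clickable object] + [object]
  take object:  [object] + [object] + [object]

Frame, Focusable, Dispatcher, Handler, Panel, Dialog, Clickable, object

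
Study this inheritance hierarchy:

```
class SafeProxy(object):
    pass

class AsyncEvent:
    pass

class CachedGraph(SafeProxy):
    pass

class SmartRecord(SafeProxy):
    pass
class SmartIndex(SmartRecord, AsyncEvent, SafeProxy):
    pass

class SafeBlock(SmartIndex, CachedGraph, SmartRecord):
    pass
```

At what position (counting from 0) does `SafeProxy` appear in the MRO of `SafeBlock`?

5

L[SafeBlock] = SafeBlock + merge(L[SmartIndex], L[CachedGraph], L[SmartRecord], [SmartIndex CachedGraph SmartRecord])
  take SmartIndex:  [SmartIndex SmartRecord AsyncEvent SafeProxy object] + [CachedGraph SafeProxy object] + [SmartRecord SafeProxy object] + [SmartIndex CachedGraph SmartRecord]
  take CachedGraph:  [SmartRecord AsyncEvent SafeProxy object] + [CachedGraph SafeProxy object] + [SmartRecord SafeProxy object] + [CachedGraph SmartRecord]
  take SmartRecord:  [SmartRecord AsyncEvent SafeProxy object] + [SafeProxy object] + [SmartRecord SafeProxy object] + [SmartRecord]
  take AsyncEvent:  [AsyncEvent SafeProxy object] + [SafeProxy object] + [SafeProxy object]
  take SafeProxy:  [SafeProxy object] + [SafeProxy object] + [SafeProxy object]
  take object:  [object] + [object] + [object]
MRO: SafeBlock SmartIndex CachedGraph SmartRecord AsyncEvent SafeProxy object
SafeProxy sits at index 5.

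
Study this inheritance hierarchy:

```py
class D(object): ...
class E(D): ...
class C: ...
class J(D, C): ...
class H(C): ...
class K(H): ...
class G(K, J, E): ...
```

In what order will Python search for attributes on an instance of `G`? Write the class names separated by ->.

L[G] = G + merge(L[K], L[J], L[E], [K J E])
  take K:  [K H C object] + [J D C object] + [E D object] + [K J E]
  take H:  [H C object] + [J D C object] + [E D object] + [J E]
  take J:  [C object] + [J D C object] + [E D object] + [J E]
  take E:  [C object] + [D C object] + [E D object] + [E]
  take D:  [C object] + [D C object] + [D object]
  take C:  [C object] + [C object] + [object]
  take object:  [object] + [object] + [object]

G -> K -> H -> J -> E -> D -> C -> object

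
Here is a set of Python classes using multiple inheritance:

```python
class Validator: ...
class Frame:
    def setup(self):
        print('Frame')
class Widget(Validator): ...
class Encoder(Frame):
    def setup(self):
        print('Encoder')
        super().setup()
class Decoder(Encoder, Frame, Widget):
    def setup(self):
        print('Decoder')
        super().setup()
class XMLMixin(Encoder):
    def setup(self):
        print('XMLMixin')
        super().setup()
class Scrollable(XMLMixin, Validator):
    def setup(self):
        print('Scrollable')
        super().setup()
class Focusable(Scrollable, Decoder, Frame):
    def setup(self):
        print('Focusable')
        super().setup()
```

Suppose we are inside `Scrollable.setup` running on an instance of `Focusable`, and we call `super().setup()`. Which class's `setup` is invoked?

XMLMixin

L[Focusable] = Focusable + merge(L[Scrollable], L[Decoder], L[Frame], [Scrollable Decoder Frame])
  take Scrollable:  [Scrollable XMLMixin Encoder Frame Validator object] + [Decoder Encoder Frame Widget Validator object] + [Frame object] + [Scrollable Decoder Frame]
  take XMLMixin:  [XMLMixin Encoder Frame Validator object] + [Decoder Encoder Frame Widget Validator object] + [Frame object] + [Decoder Frame]
  take Decoder:  [Encoder Frame Validator object] + [Decoder Encoder Frame Widget Validator object] + [Frame object] + [Decoder Frame]
  take Encoder:  [Encoder Frame Validator object] + [Encoder Frame Widget Validator object] + [Frame object] + [Frame]
  take Frame:  [Frame Validator object] + [Frame Widget Validator object] + [Frame object] + [Frame]
  take Widget:  [Validator object] + [Widget Validator object] + [object]
  take Validator:  [Validator object] + [Validator object] + [object]
  take object:  [object] + [object] + [object]
MRO: Focusable Scrollable XMLMixin Decoder Encoder Frame Widget Validator object
super() in Scrollable.setup on a Focusable instance goes to the class after Scrollable in Focusable's MRO: XMLMixin.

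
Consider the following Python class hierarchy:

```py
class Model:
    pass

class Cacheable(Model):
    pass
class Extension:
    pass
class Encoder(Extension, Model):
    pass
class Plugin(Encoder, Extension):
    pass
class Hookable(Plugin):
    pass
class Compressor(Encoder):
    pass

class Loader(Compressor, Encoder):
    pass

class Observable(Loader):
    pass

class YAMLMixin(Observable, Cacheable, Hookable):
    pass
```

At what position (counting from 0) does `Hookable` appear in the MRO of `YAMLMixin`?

5

L[YAMLMixin] = YAMLMixin + merge(L[Observable], L[Cacheable], L[Hookable], [Observable Cacheable Hookable])
  take Observable:  [Observable Loader Compressor Encoder Extension Model object] + [Cacheable Model object] + [Hookable Plugin Encoder Extension Model object] + [Observable Cacheable Hookable]
  take Loader:  [Loader Compressor Encoder Extension Model object] + [Cacheable Model object] + [Hookable Plugin Encoder Extension Model object] + [Cacheable Hookable]
  take Compressor:  [Compressor Encoder Extension Model object] + [Cacheable Model object] + [Hookable Plugin Encoder Extension Model object] + [Cacheable Hookable]
  take Cacheable:  [Encoder Extension Model object] + [Cacheable Model object] + [Hookable Plugin Encoder Extension Model object] + [Cacheable Hookable]
  take Hookable:  [Encoder Extension Model object] + [Model object] + [Hookable Plugin Encoder Extension Model object] + [Hookable]
  take Plugin:  [Encoder Extension Model object] + [Model object] + [Plugin Encoder Extension Model object]
  take Encoder:  [Encoder Extension Model object] + [Model object] + [Encoder Extension Model object]
  take Extension:  [Extension Model object] + [Model object] + [Extension Model object]
  take Model:  [Model object] + [Model object] + [Model object]
  take object:  [object] + [object] + [object]
MRO: YAMLMixin Observable Loader Compressor Cacheable Hookable Plugin Encoder Extension Model object
Hookable sits at index 5.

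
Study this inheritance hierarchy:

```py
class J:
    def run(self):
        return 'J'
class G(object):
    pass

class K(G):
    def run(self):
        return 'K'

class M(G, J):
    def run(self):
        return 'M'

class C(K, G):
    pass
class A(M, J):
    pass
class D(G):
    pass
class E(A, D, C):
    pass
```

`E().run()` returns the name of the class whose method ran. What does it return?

M

L[E] = E + merge(L[A], L[D], L[C], [A D C])
  take A:  [A M G J object] + [D G object] + [C K G object] + [A D C]
  take M:  [M G J object] + [D G object] + [C K G object] + [D C]
  take D:  [G J object] + [D G object] + [C K G object] + [D C]
  take C:  [G J object] + [G object] + [C K G object] + [C]
  take K:  [G J object] + [G object] + [K G object]
  take G:  [G J object] + [G object] + [G object]
  take J:  [J object] + [object] + [object]
  take object:  [object] + [object] + [object]
MRO: E A M D C K G J object
run is defined in: J, K, M. First along the MRO is M.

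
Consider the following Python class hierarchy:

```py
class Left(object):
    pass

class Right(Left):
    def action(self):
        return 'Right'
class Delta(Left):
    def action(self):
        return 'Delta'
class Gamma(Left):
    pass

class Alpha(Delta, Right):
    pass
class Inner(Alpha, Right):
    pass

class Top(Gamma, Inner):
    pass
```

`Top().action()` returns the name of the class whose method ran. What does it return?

Delta

L[Top] = Top + merge(L[Gamma], L[Inner], [Gamma Inner])
  take Gamma:  [Gamma Left object] + [Inner Alpha Delta Right Left object] + [Gamma Inner]
  take Inner:  [Left object] + [Inner Alpha Delta Right Left object] + [Inner]
  take Alpha:  [Left object] + [Alpha Delta Right Left object]
  take Delta:  [Left object] + [Delta Right Left object]
  take Right:  [Left object] + [Right Left object]
  take Left:  [Left object] + [Left object]
  take object:  [object] + [object]
MRO: Top Gamma Inner Alpha Delta Right Left object
action is defined in: Delta, Right. First along the MRO is Delta.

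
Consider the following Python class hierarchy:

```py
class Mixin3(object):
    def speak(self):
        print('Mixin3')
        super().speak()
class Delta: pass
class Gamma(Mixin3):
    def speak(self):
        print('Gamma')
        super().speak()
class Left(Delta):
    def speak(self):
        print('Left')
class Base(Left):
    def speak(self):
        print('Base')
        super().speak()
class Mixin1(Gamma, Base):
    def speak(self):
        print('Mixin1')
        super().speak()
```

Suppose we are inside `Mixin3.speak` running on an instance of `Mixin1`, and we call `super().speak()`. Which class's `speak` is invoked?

L[Mixin1] = Mixin1 + merge(L[Gamma], L[Base], [Gamma Base])
  take Gamma:  [Gamma Mixin3 object] + [Base Left Delta object] + [Gamma Base]
  take Mixin3:  [Mixin3 object] + [Base Left Delta object] + [Base]
  take Base:  [object] + [Base Left Delta object] + [Base]
  take Left:  [object] + [Left Delta object]
  take Delta:  [object] + [Delta object]
  take object:  [object] + [object]
MRO: Mixin1 Gamma Mixin3 Base Left Delta object
super() in Mixin3.speak on a Mixin1 instance goes to the class after Mixin3 in Mixin1's MRO: Base.

Base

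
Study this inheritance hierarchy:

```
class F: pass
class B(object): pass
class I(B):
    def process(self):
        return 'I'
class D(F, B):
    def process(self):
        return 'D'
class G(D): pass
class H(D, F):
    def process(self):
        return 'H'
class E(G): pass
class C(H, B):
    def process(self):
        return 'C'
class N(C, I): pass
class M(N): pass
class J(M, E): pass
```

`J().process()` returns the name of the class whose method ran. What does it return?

C

L[J] = J + merge(L[M], L[E], [M E])
  take M:  [M N C H D F I B object] + [E G D F B object] + [M E]
  take N:  [N C H D F I B object] + [E G D F B object] + [E]
  take C:  [C H D F I B object] + [E G D F B object] + [E]
  take H:  [H D F I B object] + [E G D F B object] + [E]
  take E:  [D F I B object] + [E G D F B object] + [E]
  take G:  [D F I B object] + [G D F B object]
  take D:  [D F I B object] + [D F B object]
  take F:  [F I B object] + [F B object]
  take I:  [I B object] + [B object]
  take B:  [B object] + [B object]
  take object:  [object] + [object]
MRO: J M N C H E G D F I B object
process is defined in: C, D, H, I. First along the MRO is C.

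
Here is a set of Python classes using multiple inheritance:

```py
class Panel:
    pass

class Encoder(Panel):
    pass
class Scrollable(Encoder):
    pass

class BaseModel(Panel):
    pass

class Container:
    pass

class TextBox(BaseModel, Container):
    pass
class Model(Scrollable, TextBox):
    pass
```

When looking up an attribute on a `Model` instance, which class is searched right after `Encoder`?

L[Model] = Model + merge(L[Scrollable], L[TextBox], [Scrollable TextBox])
  take Scrollable:  [Scrollable Encoder Panel object] + [TextBox BaseModel Panel Container object] + [Scrollable TextBox]
  take Encoder:  [Encoder Panel object] + [TextBox BaseModel Panel Container object] + [TextBox]
  take TextBox:  [Panel object] + [TextBox BaseModel Panel Container object] + [TextBox]
  take BaseModel:  [Panel object] + [BaseModel Panel Container object]
  take Panel:  [Panel object] + [Panel Container object]
  take Container:  [object] + [Container object]
  take object:  [object] + [object]
MRO: Model Scrollable Encoder TextBox BaseModel Panel Container object
Encoder is at position 2; next is TextBox.

TextBox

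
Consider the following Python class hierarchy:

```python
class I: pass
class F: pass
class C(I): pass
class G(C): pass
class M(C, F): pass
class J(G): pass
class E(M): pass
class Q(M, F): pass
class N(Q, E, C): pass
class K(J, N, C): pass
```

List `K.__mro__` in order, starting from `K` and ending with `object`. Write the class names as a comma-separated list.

L[K] = K + merge(L[J], L[N], L[C], [J N C])
  take J:  [J G C I object] + [N Q E M C I F object] + [C I object] + [J N C]
  take G:  [G C I object] + [N Q E M C I F object] + [C I object] + [N C]
  take N:  [C I object] + [N Q E M C I F object] + [C I object] + [N C]
  take Q:  [C I object] + [Q E M C I F object] + [C I object] + [C]
  take E:  [C I object] + [E M C I F object] + [C I object] + [C]
  take M:  [C I object] + [M C I F object] + [C I object] + [C]
  take C:  [C I object] + [C I F object] + [C I object] + [C]
  take I:  [I object] + [I F object] + [I object]
  take F:  [object] + [F object] + [object]
  take object:  [object] + [object] + [object]

K, J, G, N, Q, E, M, C, I, F, object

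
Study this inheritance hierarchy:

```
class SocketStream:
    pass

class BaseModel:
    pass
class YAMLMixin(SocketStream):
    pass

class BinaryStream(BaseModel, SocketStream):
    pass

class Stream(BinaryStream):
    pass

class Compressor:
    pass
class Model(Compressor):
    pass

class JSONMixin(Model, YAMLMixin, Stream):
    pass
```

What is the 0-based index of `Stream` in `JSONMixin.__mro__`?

4

L[JSONMixin] = JSONMixin + merge(L[Model], L[YAMLMixin], L[Stream], [Model YAMLMixin Stream])
  take Model:  [Model Compressor object] + [YAMLMixin SocketStream object] + [Stream BinaryStream BaseModel SocketStream object] + [Model YAMLMixin Stream]
  take Compressor:  [Compressor object] + [YAMLMixin SocketStream object] + [Stream BinaryStream BaseModel SocketStream object] + [YAMLMixin Stream]
  take YAMLMixin:  [object] + [YAMLMixin SocketStream object] + [Stream BinaryStream BaseModel SocketStream object] + [YAMLMixin Stream]
  take Stream:  [object] + [SocketStream object] + [Stream BinaryStream BaseModel SocketStream object] + [Stream]
  take BinaryStream:  [object] + [SocketStream object] + [BinaryStream BaseModel SocketStream object]
  take BaseModel:  [object] + [SocketStream object] + [BaseModel SocketStream object]
  take SocketStream:  [object] + [SocketStream object] + [SocketStream object]
  take object:  [object] + [object] + [object]
MRO: JSONMixin Model Compressor YAMLMixin Stream BinaryStream BaseModel SocketStream object
Stream sits at index 4.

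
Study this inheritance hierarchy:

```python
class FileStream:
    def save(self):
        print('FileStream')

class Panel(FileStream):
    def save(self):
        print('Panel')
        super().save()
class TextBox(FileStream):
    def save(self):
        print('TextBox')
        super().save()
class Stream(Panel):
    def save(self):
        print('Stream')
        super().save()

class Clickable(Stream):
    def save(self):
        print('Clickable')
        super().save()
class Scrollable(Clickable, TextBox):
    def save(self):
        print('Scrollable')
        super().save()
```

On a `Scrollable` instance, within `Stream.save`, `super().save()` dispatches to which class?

Panel

L[Scrollable] = Scrollable + merge(L[Clickable], L[TextBox], [Clickable TextBox])
  take Clickable:  [Clickable Stream Panel FileStream object] + [TextBox FileStream object] + [Clickable TextBox]
  take Stream:  [Stream Panel FileStream object] + [TextBox FileStream object] + [TextBox]
  take Panel:  [Panel FileStream object] + [TextBox FileStream object] + [TextBox]
  take TextBox:  [FileStream object] + [TextBox FileStream object] + [TextBox]
  take FileStream:  [FileStream object] + [FileStream object]
  take object:  [object] + [object]
MRO: Scrollable Clickable Stream Panel TextBox FileStream object
super() in Stream.save on a Scrollable instance goes to the class after Stream in Scrollable's MRO: Panel.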